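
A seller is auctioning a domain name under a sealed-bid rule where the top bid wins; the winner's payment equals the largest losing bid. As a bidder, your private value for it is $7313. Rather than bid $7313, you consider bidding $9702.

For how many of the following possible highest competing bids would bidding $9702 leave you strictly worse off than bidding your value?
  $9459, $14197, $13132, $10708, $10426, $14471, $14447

The deviation hurts exactly when the highest competing bid lies strictly between $7313 and $9702 — overbidding then wins at a price above your value.
$9459: inside the interval → strictly worse (loss $2146).
$14197: above both → same outcome either way.
$13132: above both → same outcome either way.
$10708: above both → same outcome either way.
$10426: above both → same outcome either way.
$14471: above both → same outcome either way.
$14447: above both → same outcome either way.
Count: 1.

1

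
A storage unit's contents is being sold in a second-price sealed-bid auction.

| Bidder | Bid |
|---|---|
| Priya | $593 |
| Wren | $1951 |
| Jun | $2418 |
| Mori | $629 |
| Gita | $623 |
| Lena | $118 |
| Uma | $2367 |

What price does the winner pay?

$2367

Highest bid: Jun at $2418, so Jun wins.
Second-highest bid: Uma at $2367 — that is the price the winner pays.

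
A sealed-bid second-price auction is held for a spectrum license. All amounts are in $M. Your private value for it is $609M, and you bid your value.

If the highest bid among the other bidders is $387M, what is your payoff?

Your bid $609M exceeds the highest competing bid $387M, so you win.
In a second-price auction the winner pays the second-highest bid, $387M.
Payoff = value − price = $609M − $387M = $222M.

$222M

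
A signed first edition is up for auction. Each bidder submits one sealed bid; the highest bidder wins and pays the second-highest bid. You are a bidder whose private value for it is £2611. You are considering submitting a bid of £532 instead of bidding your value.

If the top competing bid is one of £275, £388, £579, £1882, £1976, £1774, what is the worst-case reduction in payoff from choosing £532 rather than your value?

£275: same outcome either way → loss £0.
£388: same outcome either way → loss £0.
£579: truthful gives £2032, deviation gives £0 → loss £2032.
£1882: truthful gives £729, deviation gives £0 → loss £729.
£1976: truthful gives £635, deviation gives £0 → loss £635.
£1774: truthful gives £837, deviation gives £0 → loss £837.
Maximum loss: £2032.

£2032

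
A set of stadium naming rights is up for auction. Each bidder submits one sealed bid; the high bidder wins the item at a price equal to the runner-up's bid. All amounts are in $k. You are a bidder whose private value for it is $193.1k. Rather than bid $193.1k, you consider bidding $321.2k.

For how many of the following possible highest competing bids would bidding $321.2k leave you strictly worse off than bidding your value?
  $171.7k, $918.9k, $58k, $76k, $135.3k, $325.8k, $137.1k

The deviation hurts exactly when the highest competing bid lies strictly between $193.1k and $321.2k — overbidding then wins at a price above your value.
$171.7k: below both → same outcome either way.
$918.9k: above both → same outcome either way.
$58k: below both → same outcome either way.
$76k: below both → same outcome either way.
$135.3k: below both → same outcome either way.
$325.8k: above both → same outcome either way.
$137.1k: below both → same outcome either way.
Count: 0.

0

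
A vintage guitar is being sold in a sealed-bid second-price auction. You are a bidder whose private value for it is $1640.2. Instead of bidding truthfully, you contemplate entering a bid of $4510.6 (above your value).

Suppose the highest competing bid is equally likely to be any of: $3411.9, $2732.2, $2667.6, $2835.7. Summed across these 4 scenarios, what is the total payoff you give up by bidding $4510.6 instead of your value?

The deviation costs you only when the competing bid falls strictly between $1640.2 and $4510.6; elsewhere both bids give the same outcome.
$3411.9: truthful payoff $0, deviation payoff −$1771.7 → loss $1771.7.
$2732.2: truthful payoff $0, deviation payoff −$1092 → loss $1092.
$2667.6: truthful payoff $0, deviation payoff −$1027.4 → loss $1027.4.
$2835.7: truthful payoff $0, deviation payoff −$1195.5 → loss $1195.5.
Total loss = $1771.7 + $1092 + $1027.4 + $1195.5 = $5086.6.
Because the price is fixed by the runner-up's bid, deviating from your value can only change a good outcome into a bad one — never the reverse.

$5086.6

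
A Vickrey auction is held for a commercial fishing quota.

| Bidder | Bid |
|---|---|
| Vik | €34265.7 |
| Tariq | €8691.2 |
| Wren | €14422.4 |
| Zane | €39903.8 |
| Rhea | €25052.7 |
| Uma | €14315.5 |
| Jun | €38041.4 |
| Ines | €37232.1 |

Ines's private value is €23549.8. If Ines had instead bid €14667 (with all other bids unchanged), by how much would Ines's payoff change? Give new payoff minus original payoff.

€0

The highest bid among the other bidders is €39903.8; Ines's bid doesn't change that.
Original bid €37232.1: Ines is not highest (top rival bid is €39903.8); payoff €0.
Alternative bid €14667: Ines is not highest (top rival bid is €39903.8); payoff €0.
Change in payoff = €0 − (€0) = €0.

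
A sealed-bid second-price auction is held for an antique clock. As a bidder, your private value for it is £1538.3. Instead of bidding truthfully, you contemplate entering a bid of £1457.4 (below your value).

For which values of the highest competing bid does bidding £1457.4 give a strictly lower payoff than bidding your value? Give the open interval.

(£1457.4, £1538.3)

If the competing bid is below £1457.4, both bids win at the same price — no difference.
If it is above £1538.3, both bids lose — no difference.
If it lies strictly between £1457.4 and £1538.3, bidding your value wins at a price below your value (positive payoff) while bidding £1457.4 loses (payoff 0).
So the deviation strictly hurts on the open interval (£1457.4, £1538.3).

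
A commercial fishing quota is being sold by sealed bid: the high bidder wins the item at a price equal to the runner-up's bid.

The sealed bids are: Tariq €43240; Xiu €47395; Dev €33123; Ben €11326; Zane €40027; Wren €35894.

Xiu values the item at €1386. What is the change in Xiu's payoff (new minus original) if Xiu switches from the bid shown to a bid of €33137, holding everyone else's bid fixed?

The highest bid among the other bidders is €43240; Xiu's bid doesn't change that.
Original bid €47395: Xiu is highest, pays the top rival bid €43240; payoff €1386 − €43240 = −€41854.
Alternative bid €33137: Xiu is not highest (top rival bid is €43240); payoff €0.
Change in payoff = €0 − (−€41854) = €41854.

€41854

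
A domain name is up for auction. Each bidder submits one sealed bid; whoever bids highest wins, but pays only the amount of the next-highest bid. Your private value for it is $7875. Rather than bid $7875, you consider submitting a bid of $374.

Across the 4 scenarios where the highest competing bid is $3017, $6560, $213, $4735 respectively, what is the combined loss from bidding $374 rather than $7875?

$9313

The deviation costs you only when the competing bid falls strictly between $374 and $7875; elsewhere both bids give the same outcome.
$3017: truthful payoff $4858, deviation payoff $0 → loss $4858.
$6560: truthful payoff $1315, deviation payoff $0 → loss $1315.
$213: outcomes coincide → loss $0.
$4735: truthful payoff $3140, deviation payoff $0 → loss $3140.
Total loss = $4858 + $1315 + $3140 = $9313.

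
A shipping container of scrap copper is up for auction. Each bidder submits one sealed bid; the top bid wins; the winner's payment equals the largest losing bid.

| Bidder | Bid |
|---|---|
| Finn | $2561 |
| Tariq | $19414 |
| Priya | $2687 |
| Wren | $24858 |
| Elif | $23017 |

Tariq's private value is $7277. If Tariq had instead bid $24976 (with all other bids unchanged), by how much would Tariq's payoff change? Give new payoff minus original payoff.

The highest bid among the other bidders is $24858; Tariq's bid doesn't change that.
Original bid $19414: Tariq is not highest (top rival bid is $24858); payoff $0.
Alternative bid $24976: Tariq is highest, pays the top rival bid $24858; payoff $7277 − $24858 = −$17581.
Change in payoff = −$17581 − ($0) = −$17581.

−$17581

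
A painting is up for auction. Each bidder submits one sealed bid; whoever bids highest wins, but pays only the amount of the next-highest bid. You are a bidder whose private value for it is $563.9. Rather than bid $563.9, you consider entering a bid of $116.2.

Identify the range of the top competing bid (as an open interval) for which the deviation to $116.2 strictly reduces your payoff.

If the competing bid is below $116.2, both bids win at the same price — no difference.
If it is above $563.9, both bids lose — no difference.
If it lies strictly between $116.2 and $563.9, bidding your value wins at a price below your value (positive payoff) while bidding $116.2 loses (payoff 0).
So the deviation strictly hurts on the open interval ($116.2, $563.9).

($116.2, $563.9)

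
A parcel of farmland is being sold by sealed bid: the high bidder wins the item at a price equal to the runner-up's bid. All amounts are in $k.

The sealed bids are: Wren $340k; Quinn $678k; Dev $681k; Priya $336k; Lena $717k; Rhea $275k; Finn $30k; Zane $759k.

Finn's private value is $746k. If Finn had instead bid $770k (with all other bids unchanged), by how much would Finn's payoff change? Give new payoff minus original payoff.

−$13k

The highest bid among the other bidders is $759k; Finn's bid doesn't change that.
Original bid $30k: Finn is not highest (top rival bid is $759k); payoff $0k.
Alternative bid $770k: Finn is highest, pays the top rival bid $759k; payoff $746k − $759k = −$13k.
Change in payoff = −$13k − ($0k) = −$13k.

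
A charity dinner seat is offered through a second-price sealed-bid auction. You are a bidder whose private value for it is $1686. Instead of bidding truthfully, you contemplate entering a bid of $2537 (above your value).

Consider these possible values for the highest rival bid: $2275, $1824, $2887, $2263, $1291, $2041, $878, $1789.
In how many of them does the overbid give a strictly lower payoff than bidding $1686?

The deviation hurts exactly when the highest competing bid lies strictly between $1686 and $2537 — overbidding then wins at a price above your value.
$2275: inside the interval → strictly worse (loss $589).
$1824: inside the interval → strictly worse (loss $138).
$2887: above both → same outcome either way.
$2263: inside the interval → strictly worse (loss $577).
$1291: below both → same outcome either way.
$2041: inside the interval → strictly worse (loss $355).
$878: below both → same outcome either way.
$1789: inside the interval → strictly worse (loss $103).
Count: 5.

5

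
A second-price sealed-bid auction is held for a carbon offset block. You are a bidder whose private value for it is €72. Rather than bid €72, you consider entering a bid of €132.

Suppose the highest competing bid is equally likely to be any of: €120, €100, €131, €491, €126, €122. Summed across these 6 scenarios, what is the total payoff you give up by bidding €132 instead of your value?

The deviation costs you only when the competing bid falls strictly between €72 and €132; elsewhere both bids give the same outcome.
€120: truthful payoff €0, deviation payoff −€48 → loss €48.
€100: truthful payoff €0, deviation payoff −€28 → loss €28.
€131: truthful payoff €0, deviation payoff −€59 → loss €59.
€491: outcomes coincide → loss €0.
€126: truthful payoff €0, deviation payoff −€54 → loss €54.
€122: truthful payoff €0, deviation payoff −€50 → loss €50.
Total loss = €48 + €28 + €59 + €54 + €50 = €239.

€239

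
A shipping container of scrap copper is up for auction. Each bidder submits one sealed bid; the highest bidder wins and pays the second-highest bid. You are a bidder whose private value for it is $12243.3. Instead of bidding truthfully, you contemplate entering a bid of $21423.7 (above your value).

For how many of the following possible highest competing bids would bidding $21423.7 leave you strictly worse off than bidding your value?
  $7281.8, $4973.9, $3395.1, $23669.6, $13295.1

The deviation hurts exactly when the highest competing bid lies strictly between $12243.3 and $21423.7 — overbidding then wins at a price above your value.
$7281.8: below both → same outcome either way.
$4973.9: below both → same outcome either way.
$3395.1: below both → same outcome either way.
$23669.6: above both → same outcome either way.
$13295.1: inside the interval → strictly worse (loss $1051.8).
Count: 1.

1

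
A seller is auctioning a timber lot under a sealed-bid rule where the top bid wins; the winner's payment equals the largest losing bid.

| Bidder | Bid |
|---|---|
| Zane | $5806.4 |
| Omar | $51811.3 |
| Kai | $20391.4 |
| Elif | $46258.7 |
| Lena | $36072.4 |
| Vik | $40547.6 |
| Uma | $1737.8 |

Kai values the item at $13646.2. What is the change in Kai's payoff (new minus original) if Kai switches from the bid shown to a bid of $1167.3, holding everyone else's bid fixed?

$0

The highest bid among the other bidders is $51811.3; Kai's bid doesn't change that.
Original bid $20391.4: Kai is not highest (top rival bid is $51811.3); payoff $0.
Alternative bid $1167.3: Kai is not highest (top rival bid is $51811.3); payoff $0.
Change in payoff = $0 − ($0) = $0.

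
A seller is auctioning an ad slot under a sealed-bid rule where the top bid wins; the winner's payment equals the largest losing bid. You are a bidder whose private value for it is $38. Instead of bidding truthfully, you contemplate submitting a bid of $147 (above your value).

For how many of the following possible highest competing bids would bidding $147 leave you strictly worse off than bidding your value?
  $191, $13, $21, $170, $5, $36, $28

0

The deviation hurts exactly when the highest competing bid lies strictly between $38 and $147 — overbidding then wins at a price above your value.
$191: above both → same outcome either way.
$13: below both → same outcome either way.
$21: below both → same outcome either way.
$170: above both → same outcome either way.
$5: below both → same outcome either way.
$36: below both → same outcome either way.
$28: below both → same outcome either way.
Count: 0.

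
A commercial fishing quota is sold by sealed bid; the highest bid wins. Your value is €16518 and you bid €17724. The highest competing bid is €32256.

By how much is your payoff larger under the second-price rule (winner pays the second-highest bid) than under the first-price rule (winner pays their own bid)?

Your bid €17724 is below €32256, so you lose under either rule.
Payoff is €0 in both cases; difference = €0.

€0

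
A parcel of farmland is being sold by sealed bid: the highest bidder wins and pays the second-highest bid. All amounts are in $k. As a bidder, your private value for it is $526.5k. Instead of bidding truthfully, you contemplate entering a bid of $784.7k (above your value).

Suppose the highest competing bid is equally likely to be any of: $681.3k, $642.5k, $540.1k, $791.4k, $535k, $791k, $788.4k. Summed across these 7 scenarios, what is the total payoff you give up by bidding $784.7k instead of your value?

$292.9k

The deviation costs you only when the competing bid falls strictly between $526.5k and $784.7k; elsewhere both bids give the same outcome.
$681.3k: truthful payoff $0k, deviation payoff −$154.8k → loss $154.8k.
$642.5k: truthful payoff $0k, deviation payoff −$116k → loss $116k.
$540.1k: truthful payoff $0k, deviation payoff −$13.6k → loss $13.6k.
$791.4k: outcomes coincide → loss $0k.
$535k: truthful payoff $0k, deviation payoff −$8.5k → loss $8.5k.
$791k: outcomes coincide → loss $0k.
$788.4k: outcomes coincide → loss $0k.
Total loss = $154.8k + $116k + $13.6k + $8.5k = $292.9k.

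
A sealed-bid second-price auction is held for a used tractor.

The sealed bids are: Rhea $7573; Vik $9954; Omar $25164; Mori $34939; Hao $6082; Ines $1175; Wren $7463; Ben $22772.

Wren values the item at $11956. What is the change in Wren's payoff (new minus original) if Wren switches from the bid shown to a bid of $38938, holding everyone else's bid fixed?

−$22983

The highest bid among the other bidders is $34939; Wren's bid doesn't change that.
Original bid $7463: Wren is not highest (top rival bid is $34939); payoff $0.
Alternative bid $38938: Wren is highest, pays the top rival bid $34939; payoff $11956 − $34939 = −$22983.
Change in payoff = −$22983 − ($0) = −$22983.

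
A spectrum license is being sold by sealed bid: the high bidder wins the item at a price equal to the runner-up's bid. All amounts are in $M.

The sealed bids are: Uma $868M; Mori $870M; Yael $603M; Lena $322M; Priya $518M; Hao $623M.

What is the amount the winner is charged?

$868M

Highest bid: Mori at $870M, so Mori wins.
Second-highest bid: Uma at $868M — that is the price the winner pays.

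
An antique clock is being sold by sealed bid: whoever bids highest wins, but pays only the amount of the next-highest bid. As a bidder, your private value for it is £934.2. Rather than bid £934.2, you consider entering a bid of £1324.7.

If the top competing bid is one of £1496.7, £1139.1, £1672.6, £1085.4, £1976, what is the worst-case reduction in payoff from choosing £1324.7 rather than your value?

£204.9

£1496.7: same outcome either way → loss £0.
£1139.1: truthful gives £0, deviation gives −£204.9 → loss £204.9.
£1672.6: same outcome either way → loss £0.
£1085.4: truthful gives £0, deviation gives −£151.2 → loss £151.2.
£1976: same outcome either way → loss £0.
Maximum loss: £204.9.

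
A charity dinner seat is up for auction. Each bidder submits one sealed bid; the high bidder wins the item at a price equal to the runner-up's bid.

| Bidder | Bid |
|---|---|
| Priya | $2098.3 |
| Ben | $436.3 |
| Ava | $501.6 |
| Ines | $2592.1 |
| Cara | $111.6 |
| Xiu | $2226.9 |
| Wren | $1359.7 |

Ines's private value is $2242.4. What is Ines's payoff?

Highest bid: Ines at $2592.1, so Ines wins.
Second-highest bid: Xiu at $2226.9 — that is the price the winner pays.
Ines's payoff = value − price = $2242.4 − $2226.9 = $15.5.

$15.5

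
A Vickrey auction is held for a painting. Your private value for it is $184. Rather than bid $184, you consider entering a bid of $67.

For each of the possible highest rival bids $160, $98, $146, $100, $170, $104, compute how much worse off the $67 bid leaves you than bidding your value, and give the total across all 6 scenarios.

$326

The deviation costs you only when the competing bid falls strictly between $67 and $184; elsewhere both bids give the same outcome.
$160: truthful payoff $24, deviation payoff $0 → loss $24.
$98: truthful payoff $86, deviation payoff $0 → loss $86.
$146: truthful payoff $38, deviation payoff $0 → loss $38.
$100: truthful payoff $84, deviation payoff $0 → loss $84.
$170: truthful payoff $14, deviation payoff $0 → loss $14.
$104: truthful payoff $80, deviation payoff $0 → loss $80.
Total loss = $24 + $86 + $38 + $84 + $14 + $80 = $326.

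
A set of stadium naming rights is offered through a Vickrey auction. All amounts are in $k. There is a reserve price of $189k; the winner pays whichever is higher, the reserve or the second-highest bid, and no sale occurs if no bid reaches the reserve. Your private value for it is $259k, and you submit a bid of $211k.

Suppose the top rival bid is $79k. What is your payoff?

$70k

Your bid $211k is the highest and exceeds the reserve.
Price = max(second-highest bid, reserve) = max($79k, $189k) = $189k.
Payoff = $259k − $189k = $70k.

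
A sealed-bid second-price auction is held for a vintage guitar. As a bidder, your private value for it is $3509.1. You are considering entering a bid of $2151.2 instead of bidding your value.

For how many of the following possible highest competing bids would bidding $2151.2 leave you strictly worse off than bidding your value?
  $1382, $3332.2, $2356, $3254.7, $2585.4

4

The deviation hurts exactly when the highest competing bid lies strictly between $2151.2 and $3509.1 — underbidding then forfeits a profitable win.
$1382: below both → same outcome either way.
$3332.2: inside the interval → strictly worse (loss $176.9).
$2356: inside the interval → strictly worse (loss $1153.1).
$3254.7: inside the interval → strictly worse (loss $254.4).
$2585.4: inside the interval → strictly worse (loss $923.7).
Count: 4.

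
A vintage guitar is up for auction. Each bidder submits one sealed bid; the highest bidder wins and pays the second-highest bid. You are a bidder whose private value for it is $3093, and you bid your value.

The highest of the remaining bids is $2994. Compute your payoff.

$99

Your bid $3093 exceeds the highest competing bid $2994, so you win.
In a second-price auction the winner pays the second-highest bid, $2994.
Payoff = value − price = $3093 − $2994 = $99.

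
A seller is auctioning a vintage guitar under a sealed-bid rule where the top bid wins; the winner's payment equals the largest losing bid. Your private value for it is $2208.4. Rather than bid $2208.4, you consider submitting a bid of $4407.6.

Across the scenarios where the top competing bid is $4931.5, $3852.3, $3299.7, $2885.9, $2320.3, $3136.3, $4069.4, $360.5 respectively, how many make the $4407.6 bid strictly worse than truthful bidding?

The deviation hurts exactly when the highest competing bid lies strictly between $2208.4 and $4407.6 — overbidding then wins at a price above your value.
$4931.5: above both → same outcome either way.
$3852.3: inside the interval → strictly worse (loss $1643.9).
$3299.7: inside the interval → strictly worse (loss $1091.3).
$2885.9: inside the interval → strictly worse (loss $677.5).
$2320.3: inside the interval → strictly worse (loss $111.9).
$3136.3: inside the interval → strictly worse (loss $927.9).
$4069.4: inside the interval → strictly worse (loss $1861).
$360.5: below both → same outcome either way.
Count: 6.

6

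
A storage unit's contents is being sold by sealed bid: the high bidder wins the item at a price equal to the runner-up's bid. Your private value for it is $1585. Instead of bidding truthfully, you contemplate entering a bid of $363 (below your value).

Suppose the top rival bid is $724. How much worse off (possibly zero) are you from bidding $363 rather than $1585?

$861

Bidding your value $1585: you win (since $1585 > $724) and pay $724. Payoff $861.
Bidding $363: you lose. Payoff $0.
The competing bid $724 lies between your shaded bid and your value, so underbidding forfeits an item you could have won at a profitable price.
Loss from deviating = $861 − ($0) = $861.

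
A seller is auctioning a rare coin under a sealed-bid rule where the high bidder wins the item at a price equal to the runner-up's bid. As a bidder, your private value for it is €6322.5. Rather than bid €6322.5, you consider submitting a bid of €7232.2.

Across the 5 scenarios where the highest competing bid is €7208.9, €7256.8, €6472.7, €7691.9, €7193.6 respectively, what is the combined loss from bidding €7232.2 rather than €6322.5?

€1907.7

The deviation costs you only when the competing bid falls strictly between €6322.5 and €7232.2; elsewhere both bids give the same outcome.
€7208.9: truthful payoff €0, deviation payoff −€886.4 → loss €886.4.
€7256.8: outcomes coincide → loss €0.
€6472.7: truthful payoff €0, deviation payoff −€150.2 → loss €150.2.
€7691.9: outcomes coincide → loss €0.
€7193.6: truthful payoff €0, deviation payoff −€871.1 → loss €871.1.
Total loss = €886.4 + €150.2 + €871.1 = €1907.7.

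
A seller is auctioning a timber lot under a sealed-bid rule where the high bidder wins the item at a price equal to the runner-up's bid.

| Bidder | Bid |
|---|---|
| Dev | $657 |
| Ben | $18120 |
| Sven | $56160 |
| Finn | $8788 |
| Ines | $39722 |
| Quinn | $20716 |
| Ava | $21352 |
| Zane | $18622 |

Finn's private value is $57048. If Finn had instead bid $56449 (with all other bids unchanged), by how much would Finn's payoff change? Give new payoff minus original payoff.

$888

The highest bid among the other bidders is $56160; Finn's bid doesn't change that.
Original bid $8788: Finn is not highest (top rival bid is $56160); payoff $0.
Alternative bid $56449: Finn is highest, pays the top rival bid $56160; payoff $57048 − $56160 = $888.
Change in payoff = $888 − ($0) = $888.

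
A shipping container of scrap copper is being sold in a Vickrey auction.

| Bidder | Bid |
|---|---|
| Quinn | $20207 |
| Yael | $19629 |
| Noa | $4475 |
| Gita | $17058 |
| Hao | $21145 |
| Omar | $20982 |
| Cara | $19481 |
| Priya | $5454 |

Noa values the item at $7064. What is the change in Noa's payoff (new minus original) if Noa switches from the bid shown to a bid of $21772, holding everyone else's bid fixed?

The highest bid among the other bidders is $21145; Noa's bid doesn't change that.
Original bid $4475: Noa is not highest (top rival bid is $21145); payoff $0.
Alternative bid $21772: Noa is highest, pays the top rival bid $21145; payoff $7064 − $21145 = −$14081.
Change in payoff = −$14081 − ($0) = −$14081.

−$14081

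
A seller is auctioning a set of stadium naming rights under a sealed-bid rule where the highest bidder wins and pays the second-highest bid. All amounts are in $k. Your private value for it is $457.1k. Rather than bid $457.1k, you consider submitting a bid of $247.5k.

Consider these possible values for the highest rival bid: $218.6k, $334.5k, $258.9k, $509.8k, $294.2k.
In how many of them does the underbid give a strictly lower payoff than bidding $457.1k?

The deviation hurts exactly when the highest competing bid lies strictly between $247.5k and $457.1k — underbidding then forfeits a profitable win.
$218.6k: below both → same outcome either way.
$334.5k: inside the interval → strictly worse (loss $122.6k).
$258.9k: inside the interval → strictly worse (loss $198.2k).
$509.8k: above both → same outcome either way.
$294.2k: inside the interval → strictly worse (loss $162.9k).
Count: 3.

3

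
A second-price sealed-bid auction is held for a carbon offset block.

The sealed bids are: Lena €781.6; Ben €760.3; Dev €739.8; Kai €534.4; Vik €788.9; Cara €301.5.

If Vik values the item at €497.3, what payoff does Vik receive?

−€284.3

Highest bid: Vik at €788.9, so Vik wins.
Second-highest bid: Lena at €781.6 — that is the price the winner pays.
Vik's payoff = value − price = €497.3 − €781.6 = −€284.3.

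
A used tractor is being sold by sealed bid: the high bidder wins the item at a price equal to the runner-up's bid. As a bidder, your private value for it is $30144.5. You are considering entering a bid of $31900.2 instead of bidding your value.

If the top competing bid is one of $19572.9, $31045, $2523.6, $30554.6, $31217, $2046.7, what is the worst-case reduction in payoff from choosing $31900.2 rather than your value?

$1072.5

$19572.9: same outcome either way → loss $0.
$31045: truthful gives $0, deviation gives −$900.5 → loss $900.5.
$2523.6: same outcome either way → loss $0.
$30554.6: truthful gives $0, deviation gives −$410.1 → loss $410.1.
$31217: truthful gives $0, deviation gives −$1072.5 → loss $1072.5.
$2046.7: same outcome either way → loss $0.
Maximum loss: $1072.5.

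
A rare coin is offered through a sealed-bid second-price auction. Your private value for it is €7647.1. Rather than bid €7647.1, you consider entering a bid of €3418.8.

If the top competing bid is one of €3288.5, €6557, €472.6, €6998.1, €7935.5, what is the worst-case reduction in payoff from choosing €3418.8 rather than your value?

€1090.1

€3288.5: same outcome either way → loss €0.
€6557: truthful gives €1090.1, deviation gives €0 → loss €1090.1.
€472.6: same outcome either way → loss €0.
€6998.1: truthful gives €649, deviation gives €0 → loss €649.
€7935.5: same outcome either way → loss €0.
Maximum loss: €1090.1.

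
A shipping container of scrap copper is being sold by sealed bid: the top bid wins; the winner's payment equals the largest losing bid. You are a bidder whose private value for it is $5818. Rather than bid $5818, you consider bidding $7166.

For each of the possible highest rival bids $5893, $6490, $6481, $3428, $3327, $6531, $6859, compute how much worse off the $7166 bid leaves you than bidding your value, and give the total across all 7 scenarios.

The deviation costs you only when the competing bid falls strictly between $5818 and $7166; elsewhere both bids give the same outcome.
$5893: truthful payoff $0, deviation payoff −$75 → loss $75.
$6490: truthful payoff $0, deviation payoff −$672 → loss $672.
$6481: truthful payoff $0, deviation payoff −$663 → loss $663.
$3428: outcomes coincide → loss $0.
$3327: outcomes coincide → loss $0.
$6531: truthful payoff $0, deviation payoff −$713 → loss $713.
$6859: truthful payoff $0, deviation payoff −$1041 → loss $1041.
Total loss = $75 + $672 + $663 + $713 + $1041 = $3164.
Truthful bidding weakly dominates here: raising your bid can only win items priced above your value, and lowering it can only forfeit items priced below.

$3164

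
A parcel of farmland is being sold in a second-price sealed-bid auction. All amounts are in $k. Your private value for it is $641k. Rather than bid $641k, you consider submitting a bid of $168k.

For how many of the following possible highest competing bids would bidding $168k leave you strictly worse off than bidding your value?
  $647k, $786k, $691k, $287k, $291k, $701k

The deviation hurts exactly when the highest competing bid lies strictly between $168k and $641k — underbidding then forfeits a profitable win.
$647k: above both → same outcome either way.
$786k: above both → same outcome either way.
$691k: above both → same outcome either way.
$287k: inside the interval → strictly worse (loss $354k).
$291k: inside the interval → strictly worse (loss $350k).
$701k: above both → same outcome either way.
Count: 2.

2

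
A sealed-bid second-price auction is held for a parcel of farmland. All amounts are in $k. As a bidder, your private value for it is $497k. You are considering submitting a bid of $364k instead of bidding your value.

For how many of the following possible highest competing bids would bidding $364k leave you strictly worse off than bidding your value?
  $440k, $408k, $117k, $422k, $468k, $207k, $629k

4

The deviation hurts exactly when the highest competing bid lies strictly between $364k and $497k — underbidding then forfeits a profitable win.
$440k: inside the interval → strictly worse (loss $57k).
$408k: inside the interval → strictly worse (loss $89k).
$117k: below both → same outcome either way.
$422k: inside the interval → strictly worse (loss $75k).
$468k: inside the interval → strictly worse (loss $29k).
$207k: below both → same outcome either way.
$629k: above both → same outcome either way.
Count: 4.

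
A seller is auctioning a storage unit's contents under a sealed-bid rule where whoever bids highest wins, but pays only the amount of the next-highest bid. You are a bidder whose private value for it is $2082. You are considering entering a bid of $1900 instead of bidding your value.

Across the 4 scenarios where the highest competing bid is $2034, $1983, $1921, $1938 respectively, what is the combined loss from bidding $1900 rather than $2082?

The deviation costs you only when the competing bid falls strictly between $1900 and $2082; elsewhere both bids give the same outcome.
$2034: truthful payoff $48, deviation payoff $0 → loss $48.
$1983: truthful payoff $99, deviation payoff $0 → loss $99.
$1921: truthful payoff $161, deviation payoff $0 → loss $161.
$1938: truthful payoff $144, deviation payoff $0 → loss $144.
Total loss = $48 + $99 + $161 + $144 = $452.

$452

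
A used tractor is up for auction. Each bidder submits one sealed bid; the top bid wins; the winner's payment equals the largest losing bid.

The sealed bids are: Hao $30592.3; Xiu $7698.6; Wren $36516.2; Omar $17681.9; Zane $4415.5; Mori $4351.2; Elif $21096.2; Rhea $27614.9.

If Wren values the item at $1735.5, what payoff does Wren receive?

−$28856.8

Highest bid: Wren at $36516.2, so Wren wins.
Second-highest bid: Hao at $30592.3 — that is the price the winner pays.
Wren's payoff = value − price = $1735.5 − $30592.3 = −$28856.8.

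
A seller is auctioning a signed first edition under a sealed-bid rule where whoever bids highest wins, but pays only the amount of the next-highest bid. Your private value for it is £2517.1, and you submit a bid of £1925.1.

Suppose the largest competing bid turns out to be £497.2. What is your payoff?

£2019.9

Your bid £1925.1 exceeds the highest competing bid £497.2, so you win.
In a second-price auction the winner pays the second-highest bid, £497.2.
Payoff = value − price = £2517.1 − £497.2 = £2019.9.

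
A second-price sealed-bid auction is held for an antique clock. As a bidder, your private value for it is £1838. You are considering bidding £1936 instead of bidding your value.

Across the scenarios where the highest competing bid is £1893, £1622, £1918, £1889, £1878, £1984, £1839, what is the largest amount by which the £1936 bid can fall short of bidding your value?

£80

£1893: truthful gives £0, deviation gives −£55 → loss £55.
£1622: same outcome either way → loss £0.
£1918: truthful gives £0, deviation gives −£80 → loss £80.
£1889: truthful gives £0, deviation gives −£51 → loss £51.
£1878: truthful gives £0, deviation gives −£40 → loss £40.
£1984: same outcome either way → loss £0.
£1839: truthful gives £0, deviation gives −£1 → loss £1.
Maximum loss: £80.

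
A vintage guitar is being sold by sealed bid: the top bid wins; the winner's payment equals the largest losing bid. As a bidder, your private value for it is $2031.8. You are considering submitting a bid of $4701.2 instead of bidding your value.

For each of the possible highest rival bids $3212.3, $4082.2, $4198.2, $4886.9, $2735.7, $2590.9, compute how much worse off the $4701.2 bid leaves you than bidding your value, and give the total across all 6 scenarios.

$6660.3

The deviation costs you only when the competing bid falls strictly between $2031.8 and $4701.2; elsewhere both bids give the same outcome.
$3212.3: truthful payoff $0, deviation payoff −$1180.5 → loss $1180.5.
$4082.2: truthful payoff $0, deviation payoff −$2050.4 → loss $2050.4.
$4198.2: truthful payoff $0, deviation payoff −$2166.4 → loss $2166.4.
$4886.9: outcomes coincide → loss $0.
$2735.7: truthful payoff $0, deviation payoff −$703.9 → loss $703.9.
$2590.9: truthful payoff $0, deviation payoff −$559.1 → loss $559.1.
Total loss = $1180.5 + $2050.4 + $2166.4 + $703.9 + $559.1 = $6660.3.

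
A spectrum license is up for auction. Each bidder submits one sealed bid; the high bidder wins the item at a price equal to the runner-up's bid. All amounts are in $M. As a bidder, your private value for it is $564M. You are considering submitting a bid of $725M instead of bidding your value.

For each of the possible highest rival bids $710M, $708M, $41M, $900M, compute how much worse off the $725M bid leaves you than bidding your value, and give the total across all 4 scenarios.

$290M

The deviation costs you only when the competing bid falls strictly between $564M and $725M; elsewhere both bids give the same outcome.
$710M: truthful payoff $0M, deviation payoff −$146M → loss $146M.
$708M: truthful payoff $0M, deviation payoff −$144M → loss $144M.
$41M: outcomes coincide → loss $0M.
$900M: outcomes coincide → loss $0M.
Total loss = $146M + $144M = $290M.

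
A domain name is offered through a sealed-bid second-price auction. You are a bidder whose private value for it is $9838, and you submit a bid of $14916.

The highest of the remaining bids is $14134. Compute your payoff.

Your bid $14916 exceeds the highest competing bid $14134, so you win.
In a second-price auction the winner pays the second-highest bid, $14134.
Payoff = value − price = $9838 − $14134 = −$4296.

−$4296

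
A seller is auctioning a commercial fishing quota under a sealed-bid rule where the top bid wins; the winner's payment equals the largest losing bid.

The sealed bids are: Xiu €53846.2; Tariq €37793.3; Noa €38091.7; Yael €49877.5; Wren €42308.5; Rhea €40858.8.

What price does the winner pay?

€49877.5

Highest bid: Xiu at €53846.2, so Xiu wins.
Second-highest bid: Yael at €49877.5 — that is the price the winner pays.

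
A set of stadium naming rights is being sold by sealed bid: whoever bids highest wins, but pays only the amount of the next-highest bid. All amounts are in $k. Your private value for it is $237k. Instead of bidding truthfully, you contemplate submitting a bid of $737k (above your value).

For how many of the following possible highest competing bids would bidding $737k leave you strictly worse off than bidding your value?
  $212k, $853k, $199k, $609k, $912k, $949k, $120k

1

The deviation hurts exactly when the highest competing bid lies strictly between $237k and $737k — overbidding then wins at a price above your value.
$212k: below both → same outcome either way.
$853k: above both → same outcome either way.
$199k: below both → same outcome either way.
$609k: inside the interval → strictly worse (loss $372k).
$912k: above both → same outcome either way.
$949k: above both → same outcome either way.
$120k: below both → same outcome either way.
Count: 1.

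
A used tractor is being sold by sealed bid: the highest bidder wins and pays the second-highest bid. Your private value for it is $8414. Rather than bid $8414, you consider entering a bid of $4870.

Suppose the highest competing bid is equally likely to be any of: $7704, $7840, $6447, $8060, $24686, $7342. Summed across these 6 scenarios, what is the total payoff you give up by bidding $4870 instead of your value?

The deviation costs you only when the competing bid falls strictly between $4870 and $8414; elsewhere both bids give the same outcome.
$7704: truthful payoff $710, deviation payoff $0 → loss $710.
$7840: truthful payoff $574, deviation payoff $0 → loss $574.
$6447: truthful payoff $1967, deviation payoff $0 → loss $1967.
$8060: truthful payoff $354, deviation payoff $0 → loss $354.
$24686: outcomes coincide → loss $0.
$7342: truthful payoff $1072, deviation payoff $0 → loss $1072.
Total loss = $710 + $574 + $1967 + $354 + $1072 = $4677.

$4677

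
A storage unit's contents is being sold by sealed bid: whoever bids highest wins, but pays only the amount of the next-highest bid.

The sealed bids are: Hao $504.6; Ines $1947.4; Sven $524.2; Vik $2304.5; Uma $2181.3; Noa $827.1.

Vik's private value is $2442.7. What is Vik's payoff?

Highest bid: Vik at $2304.5, so Vik wins.
Second-highest bid: Uma at $2181.3 — that is the price the winner pays.
Vik's payoff = value − price = $2442.7 − $2181.3 = $261.4.

$261.4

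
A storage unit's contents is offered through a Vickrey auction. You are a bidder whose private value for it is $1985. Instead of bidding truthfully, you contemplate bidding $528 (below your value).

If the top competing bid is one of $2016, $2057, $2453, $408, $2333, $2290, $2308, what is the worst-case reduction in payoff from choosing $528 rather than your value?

$2016: same outcome either way → loss $0.
$2057: same outcome either way → loss $0.
$2453: same outcome either way → loss $0.
$408: same outcome either way → loss $0.
$2333: same outcome either way → loss $0.
$2290: same outcome either way → loss $0.
$2308: same outcome either way → loss $0.
Maximum loss: $0.

$0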